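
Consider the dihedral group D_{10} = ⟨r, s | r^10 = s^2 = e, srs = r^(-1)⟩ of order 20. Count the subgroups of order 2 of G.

11

|G| = 20 and 2 | 20, so subgroups of order 2 are possible by Lagrange.
The subgroups of order 2 are: {e, r^2s}; {e, r^3s}; {e, r^4s}; {e, r^5}; … (11 in all).
So G has 11 subgroups of order 2.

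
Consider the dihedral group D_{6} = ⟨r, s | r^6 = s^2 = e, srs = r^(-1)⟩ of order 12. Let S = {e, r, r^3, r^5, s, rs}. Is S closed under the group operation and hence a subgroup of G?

Closure fails: s · r = r^5s ∉ S. So S is not a subgroup.

No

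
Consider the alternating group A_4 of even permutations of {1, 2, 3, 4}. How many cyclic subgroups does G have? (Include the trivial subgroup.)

8

Each element a generates a cyclic subgroup ⟨a⟩; distinct elements may generate the same one (a cyclic group of order d has φ(d) generators).
Cyclic subgroups by order — order 1: 1; order 2: 3; order 3: 4.
Total: 8.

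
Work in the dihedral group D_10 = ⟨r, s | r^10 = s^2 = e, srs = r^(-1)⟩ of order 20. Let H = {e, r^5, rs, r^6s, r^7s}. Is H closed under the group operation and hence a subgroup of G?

No

Closure fails: r^5 · r^7s = r^2s ∉ H. So H is not a subgroup.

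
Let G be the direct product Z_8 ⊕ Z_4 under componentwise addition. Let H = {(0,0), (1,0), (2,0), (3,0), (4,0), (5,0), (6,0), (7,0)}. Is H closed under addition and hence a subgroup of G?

Yes

|H| = 8 divides |G| = 32, consistent with Lagrange.
H contains the identity, every element's inverse is in H, and H is closed under +: it is a subgroup.
In fact H = ⟨(7,0)⟩.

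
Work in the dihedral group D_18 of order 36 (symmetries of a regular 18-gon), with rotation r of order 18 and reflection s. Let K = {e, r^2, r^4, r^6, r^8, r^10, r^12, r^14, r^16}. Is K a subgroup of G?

|K| = 9 divides |G| = 36, consistent with Lagrange.
K contains the identity, every element's inverse is in K, and K is closed under ·: it is a subgroup.
In fact K = ⟨r^4⟩.

Yes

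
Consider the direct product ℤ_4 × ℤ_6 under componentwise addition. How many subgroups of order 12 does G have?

|G| = 24 and 12 | 24, so subgroups of order 12 are possible by Lagrange.
The subgroups of order 12 are: {(0,0), (0,1), (0,2), (0,3), (0,4), (0,5), (2,0), (2,1), (2,2), (2,3), (2,4), (2,5)}; {(0,0), (0,2), (0,4), (1,0), (1,2), (1,4), (2,0), (2,2), (2,4), (3,0), (3,2), (3,4)}; {(0,0), (0,2), (0,4), (1,1), (1,3), (1,5), (2,0), (2,2), (2,4), (3,1), (3,3), (3,5)}.
So G has 3 subgroups of order 12.

3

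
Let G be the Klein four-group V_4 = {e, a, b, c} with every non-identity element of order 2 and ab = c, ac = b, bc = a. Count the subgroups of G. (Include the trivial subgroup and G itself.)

|G| = 4, so by Lagrange every subgroup order divides 4. Divisors: 1, 2, 4.
Subgroups by order — order 1: 1; order 2: 3; order 4: 1.
Total: 1 + 3 + 1 = 5.

5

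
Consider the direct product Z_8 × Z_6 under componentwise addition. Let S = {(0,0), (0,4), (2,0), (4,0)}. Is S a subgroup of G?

No

(0,4) ∈ S but its inverse (0,2) ∉ S, so S is not a subgroup.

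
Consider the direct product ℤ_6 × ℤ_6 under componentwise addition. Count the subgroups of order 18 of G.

|G| = 36 and 18 | 36, so subgroups of order 18 are possible by Lagrange.
The subgroups of order 18 are: {(0,0), (0,1), (0,2), (0,3), (0,4), (0,5), (2,0), (2,1), (2,2), (2,3), (2,4), (2,5), (4,0), (4,1), (4,2), (4,3), (4,4), (4,5)}; {(0,0), (0,2), (0,4), (1,0), (1,2), (1,4), (2,0), (2,2), (2,4), (3,0), (3,2), (3,4), (4,0), (4,2), (4,4), (5,0), (5,2), (5,4)}; {(0,0), (0,2), (0,4), (1,1), (1,3), (1,5), (2,0), (2,2), (2,4), (3,1), (3,3), (3,5), (4,0), (4,2), (4,4), (5,1), (5,3), (5,5)}.
So G has 3 subgroups of order 18.

3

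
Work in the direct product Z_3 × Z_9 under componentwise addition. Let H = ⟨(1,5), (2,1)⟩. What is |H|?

9

|⟨(1,5)⟩| = 9 and |⟨(2,1)⟩| = 9, so |H| is a multiple of lcm(9, 9) = 9 and divides |G| = 27.
Closing under the operation: H = {(0,0), (0,3), (0,6), (1,2), (1,5), (1,8), (2,1), (2,4), (2,7)}, so |H| = 9.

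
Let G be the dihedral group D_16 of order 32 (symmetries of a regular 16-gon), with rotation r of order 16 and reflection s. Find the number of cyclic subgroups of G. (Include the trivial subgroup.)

21

Each element a generates a cyclic subgroup ⟨a⟩; distinct elements may generate the same one (a cyclic group of order d has φ(d) generators).
Cyclic subgroups by order — order 1: 1; order 2: 17; order 4: 1; order 8: 1; order 16: 1.
Total: 21.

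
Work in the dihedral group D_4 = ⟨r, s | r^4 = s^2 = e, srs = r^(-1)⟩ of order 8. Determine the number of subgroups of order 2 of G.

5

|G| = 8 and 2 | 8, so subgroups of order 2 are possible by Lagrange.
The subgroups of order 2 are: {e, r^2}; {e, r^2s}; {e, r^3s}; {e, rs}; … (5 in all).
So G has 5 subgroups of order 2.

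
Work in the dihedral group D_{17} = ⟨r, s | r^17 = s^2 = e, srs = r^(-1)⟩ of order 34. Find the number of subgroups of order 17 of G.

1

|G| = 34 and 17 | 34, so subgroups of order 17 are possible by Lagrange.
The subgroups of order 17 are: {e, r, r^2, r^3, r^4, r^5, r^6, r^7, r^8, r^9, r^10, r^11, r^12, r^13, r^14, r^15, r^16}.
So G has 1 subgroup of order 17.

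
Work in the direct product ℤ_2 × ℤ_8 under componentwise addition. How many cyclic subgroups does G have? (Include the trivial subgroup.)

8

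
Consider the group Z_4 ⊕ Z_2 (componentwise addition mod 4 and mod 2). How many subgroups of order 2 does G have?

3

|G| = 8 and 2 | 8, so subgroups of order 2 are possible by Lagrange.
The subgroups of order 2 are: {(0,0), (0,1)}; {(0,0), (2,0)}; {(0,0), (2,1)}.
So G has 3 subgroups of order 2.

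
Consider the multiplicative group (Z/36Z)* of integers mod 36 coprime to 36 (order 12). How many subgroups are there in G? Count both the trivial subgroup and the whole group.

10

|G| = 12, so by Lagrange every subgroup order divides 12. Divisors: 1, 2, 3, 4, 6, 12.
Subgroups by order — order 1: 1; order 2: 3; order 3: 1; order 4: 1; order 6: 3; order 12: 1.
Total: 1 + 3 + 1 + 1 + 3 + 1 = 10.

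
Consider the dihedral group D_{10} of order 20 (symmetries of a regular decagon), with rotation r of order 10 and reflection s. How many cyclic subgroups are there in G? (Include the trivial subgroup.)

14

Group the elements of G by the cyclic subgroup they generate; each cyclic subgroup of order d accounts for φ(d) elements.
Cyclic subgroups by order — order 1: 1; order 2: 11; order 5: 1; order 10: 1.
Total: 14.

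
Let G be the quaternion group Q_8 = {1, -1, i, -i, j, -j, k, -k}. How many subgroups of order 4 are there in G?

|G| = 8 and 4 | 8, so subgroups of order 4 are possible by Lagrange.
The subgroups of order 4 are: {1, -1, i, -i}; {1, -1, j, -j}; {1, -1, k, -k}.
So G has 3 subgroups of order 4.

3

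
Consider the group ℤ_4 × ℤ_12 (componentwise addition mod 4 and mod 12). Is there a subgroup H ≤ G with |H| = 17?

17 does not divide |G| = 48, so by Lagrange no subgroup of order 17 exists.

No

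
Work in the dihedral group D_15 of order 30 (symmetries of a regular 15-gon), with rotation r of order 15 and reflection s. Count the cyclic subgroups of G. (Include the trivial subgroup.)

19

Each element a generates a cyclic subgroup ⟨a⟩; distinct elements may generate the same one (a cyclic group of order d has φ(d) generators).
Cyclic subgroups by order — order 1: 1; order 2: 15; order 3: 1; order 5: 1; order 15: 1.
Total: 19.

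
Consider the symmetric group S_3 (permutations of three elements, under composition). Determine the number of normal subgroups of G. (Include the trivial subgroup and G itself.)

3

G has 6 subgroups. Checking conjugation-invariance by order — order 1: 1/1 normal; order 2: 0/3 normal; order 3: 1/1 normal; order 6: 1/1 normal.
Total normal subgroups: 3.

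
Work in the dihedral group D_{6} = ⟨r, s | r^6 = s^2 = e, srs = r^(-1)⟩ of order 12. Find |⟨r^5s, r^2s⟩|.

|⟨r^5s⟩| = 2 and |⟨r^2s⟩| = 2, so |H| is a multiple of lcm(2, 2) = 2 and divides |G| = 12.
Closing under the operation: H = {e, r^3, r^2s, r^5s}, so |H| = 4.

4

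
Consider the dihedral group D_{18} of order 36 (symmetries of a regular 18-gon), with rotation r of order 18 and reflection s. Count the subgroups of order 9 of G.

1

|G| = 36 and 9 | 36, so subgroups of order 9 are possible by Lagrange.
The subgroups of order 9 are: {e, r^2, r^4, r^6, r^8, r^10, r^12, r^14, r^16}.
So G has 1 subgroup of order 9.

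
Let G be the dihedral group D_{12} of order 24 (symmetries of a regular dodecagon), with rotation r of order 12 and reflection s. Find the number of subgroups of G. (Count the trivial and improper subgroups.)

34

|G| = 24, so by Lagrange every subgroup order divides 24. Divisors: 1, 2, 3, 4, 6, 8, 12, 24.
Subgroups by order — order 1: 1; order 2: 13; order 3: 1; order 4: 7; order 6: 5; order 8: 3; order 12: 3; order 24: 1.
Total: 1 + 13 + 1 + 7 + 5 + 3 + 3 + 1 = 34.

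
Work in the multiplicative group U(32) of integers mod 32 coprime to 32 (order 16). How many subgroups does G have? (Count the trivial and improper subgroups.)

|G| = 16, so by Lagrange every subgroup order divides 16. Divisors: 1, 2, 4, 8, 16.
Subgroups by order — order 1: 1; order 2: 3; order 4: 3; order 8: 3; order 16: 1.
Total: 1 + 3 + 3 + 3 + 1 = 11.

11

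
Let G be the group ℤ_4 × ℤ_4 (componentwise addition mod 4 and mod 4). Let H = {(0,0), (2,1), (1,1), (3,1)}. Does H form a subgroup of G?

No

(3,1) ∈ H but its inverse (1,3) ∉ H, so H is not a subgroup.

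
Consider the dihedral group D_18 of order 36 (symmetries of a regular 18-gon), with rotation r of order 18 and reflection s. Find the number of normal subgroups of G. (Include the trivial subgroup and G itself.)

9

G has 45 subgroups. Checking conjugation-invariance by order — order 1: 1/1 normal; order 2: 1/19 normal; order 3: 1/1 normal; order 4: 0/9 normal; order 6: 1/7 normal; order 9: 1/1 normal; order 12: 0/3 normal; order 18: 3/3 normal; order 36: 1/1 normal.
Total normal subgroups: 9.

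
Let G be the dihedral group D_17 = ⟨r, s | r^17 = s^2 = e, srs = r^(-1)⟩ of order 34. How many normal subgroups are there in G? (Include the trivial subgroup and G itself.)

3

G has 20 subgroups. Checking conjugation-invariance by order — order 1: 1/1 normal; order 2: 0/17 normal; order 17: 1/1 normal; order 34: 1/1 normal.
Total normal subgroups: 3.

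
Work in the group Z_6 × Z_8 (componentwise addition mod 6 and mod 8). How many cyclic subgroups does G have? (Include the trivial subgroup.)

16

A cyclic subgroup of order d is generated by each of its φ(d) elements of order d, so the cyclic subgroups of order d number (#elements of order d)/φ(d).
Cyclic subgroups by order — order 1: 1; order 2: 3; order 3: 1; order 4: 2; order 6: 3; order 8: 2; order 12: 2; order 24: 2.
Total: 16.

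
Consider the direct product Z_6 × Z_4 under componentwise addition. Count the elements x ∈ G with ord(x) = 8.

0

An element (a,b) has order lcm(ord(a), ord(b)); count pairs with lcm equal to 8.
Enumerating gives 0 such elements.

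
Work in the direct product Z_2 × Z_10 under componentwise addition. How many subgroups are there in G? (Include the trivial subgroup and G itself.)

|G| = 20, so by Lagrange every subgroup order divides 20. Divisors: 1, 2, 4, 5, 10, 20.
Subgroups by order — order 1: 1; order 2: 3; order 4: 1; order 5: 1; order 10: 3; order 20: 1.
Total: 1 + 3 + 1 + 1 + 3 + 1 = 10.

10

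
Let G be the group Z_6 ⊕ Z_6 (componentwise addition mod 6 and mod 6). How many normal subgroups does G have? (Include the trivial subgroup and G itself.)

G is abelian, so every subgroup is normal.
G has 30 subgroups in total, hence 30 normal subgroups.

30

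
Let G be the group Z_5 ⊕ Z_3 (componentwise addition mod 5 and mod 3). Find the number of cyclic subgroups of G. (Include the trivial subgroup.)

4

Each element a generates a cyclic subgroup ⟨a⟩; distinct elements may generate the same one (a cyclic group of order d has φ(d) generators).
Cyclic subgroups by order — order 1: 1; order 3: 1; order 5: 1; order 15: 1.
Total: 4.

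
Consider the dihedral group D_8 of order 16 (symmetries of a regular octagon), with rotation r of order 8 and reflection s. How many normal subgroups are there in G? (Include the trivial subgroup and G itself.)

G has 19 subgroups. Checking conjugation-invariance by order — order 1: 1/1 normal; order 2: 1/9 normal; order 4: 1/5 normal; order 8: 3/3 normal; order 16: 1/1 normal.
Total normal subgroups: 7.

7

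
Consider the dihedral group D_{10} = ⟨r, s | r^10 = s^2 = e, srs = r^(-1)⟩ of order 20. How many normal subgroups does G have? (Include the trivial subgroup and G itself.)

7

G has 22 subgroups. Checking conjugation-invariance by order — order 1: 1/1 normal; order 2: 1/11 normal; order 4: 0/5 normal; order 5: 1/1 normal; order 10: 3/3 normal; order 20: 1/1 normal.
Total normal subgroups: 7.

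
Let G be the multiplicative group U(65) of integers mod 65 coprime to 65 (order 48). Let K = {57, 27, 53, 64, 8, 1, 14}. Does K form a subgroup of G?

No

|K| = 7 does not divide |G| = 48, so by Lagrange K is not a subgroup.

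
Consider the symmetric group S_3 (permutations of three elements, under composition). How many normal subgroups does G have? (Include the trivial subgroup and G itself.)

3

G has 6 subgroups. Checking conjugation-invariance by order — order 1: 1/1 normal; order 2: 0/3 normal; order 3: 1/1 normal; order 6: 1/1 normal.
Total normal subgroups: 3.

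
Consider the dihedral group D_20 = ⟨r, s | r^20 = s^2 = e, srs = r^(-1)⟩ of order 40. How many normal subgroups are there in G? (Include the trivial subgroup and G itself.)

G has 48 subgroups. Checking conjugation-invariance by order — order 1: 1/1 normal; order 2: 1/21 normal; order 4: 1/11 normal; order 5: 1/1 normal; order 8: 0/5 normal; order 10: 1/5 normal; order 20: 3/3 normal; order 40: 1/1 normal.
Total normal subgroups: 9.

9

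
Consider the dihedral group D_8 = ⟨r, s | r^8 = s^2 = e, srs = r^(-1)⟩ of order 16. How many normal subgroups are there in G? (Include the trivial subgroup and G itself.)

G has 19 subgroups. Checking conjugation-invariance by order — order 1: 1/1 normal; order 2: 1/9 normal; order 4: 1/5 normal; order 8: 3/3 normal; order 16: 1/1 normal.
Total normal subgroups: 7.

7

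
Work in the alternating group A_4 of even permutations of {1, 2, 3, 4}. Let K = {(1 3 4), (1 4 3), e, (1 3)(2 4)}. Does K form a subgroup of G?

No

Closure fails: (1 4 3) ∘ (1 3)(2 4) = (2 3 4) ∉ K. So K is not a subgroup.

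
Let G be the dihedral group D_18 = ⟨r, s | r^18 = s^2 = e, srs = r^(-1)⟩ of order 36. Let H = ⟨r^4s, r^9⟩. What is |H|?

|⟨r^4s⟩| = 2 and |⟨r^9⟩| = 2, so |H| is a multiple of lcm(2, 2) = 2 and divides |G| = 36.
Closing under the operation: H = {e, r^9, r^4s, r^13s}, so |H| = 4.

4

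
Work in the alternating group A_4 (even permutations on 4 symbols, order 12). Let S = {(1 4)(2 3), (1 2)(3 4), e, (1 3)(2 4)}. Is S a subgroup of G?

Yes

|S| = 4 divides |G| = 12, consistent with Lagrange.
S contains the identity, every element's inverse is in S, and S is closed under ∘: it is a subgroup.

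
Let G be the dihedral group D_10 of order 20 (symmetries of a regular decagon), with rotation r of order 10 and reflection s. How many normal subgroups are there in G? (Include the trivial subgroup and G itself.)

G has 22 subgroups. Checking conjugation-invariance by order — order 1: 1/1 normal; order 2: 1/11 normal; order 4: 0/5 normal; order 5: 1/1 normal; order 10: 3/3 normal; order 20: 1/1 normal.
Total normal subgroups: 7.

7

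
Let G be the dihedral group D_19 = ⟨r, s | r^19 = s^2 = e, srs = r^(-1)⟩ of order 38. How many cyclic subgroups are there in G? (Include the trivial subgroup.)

21

Group the elements of G by the cyclic subgroup they generate; each cyclic subgroup of order d accounts for φ(d) elements.
Cyclic subgroups by order — order 1: 1; order 2: 19; order 19: 1.
Total: 21.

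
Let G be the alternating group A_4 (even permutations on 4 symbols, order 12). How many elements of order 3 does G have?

8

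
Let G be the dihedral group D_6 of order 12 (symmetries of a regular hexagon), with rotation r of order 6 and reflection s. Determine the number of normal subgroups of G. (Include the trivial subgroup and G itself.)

7

G has 16 subgroups. Checking conjugation-invariance by order — order 1: 1/1 normal; order 2: 1/7 normal; order 3: 1/1 normal; order 4: 0/3 normal; order 6: 3/3 normal; order 12: 1/1 normal.
Total normal subgroups: 7.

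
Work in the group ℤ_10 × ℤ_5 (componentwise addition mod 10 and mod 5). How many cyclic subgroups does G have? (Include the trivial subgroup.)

14

Group the elements of G by the cyclic subgroup they generate; each cyclic subgroup of order d accounts for φ(d) elements.
Cyclic subgroups by order — order 1: 1; order 2: 1; order 5: 6; order 10: 6.
Total: 14.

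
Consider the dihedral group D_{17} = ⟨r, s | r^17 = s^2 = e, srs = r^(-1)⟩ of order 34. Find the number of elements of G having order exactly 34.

0

No element of G has order 34 (even though 34 | 34).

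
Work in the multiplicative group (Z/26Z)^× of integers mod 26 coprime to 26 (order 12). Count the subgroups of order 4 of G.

|G| = 12 and 4 | 12, so subgroups of order 4 are possible by Lagrange.
The subgroups of order 4 are: {1, 5, 21, 25}.
So G has 1 subgroup of order 4.

1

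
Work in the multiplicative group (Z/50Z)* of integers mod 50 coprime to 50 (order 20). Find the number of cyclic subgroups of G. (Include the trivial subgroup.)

6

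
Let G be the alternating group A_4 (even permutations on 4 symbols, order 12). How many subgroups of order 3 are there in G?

4

|G| = 12 and 3 | 12, so subgroups of order 3 are possible by Lagrange.
The subgroups of order 3 are: {e, (1 2 3), (1 3 2)}; {e, (1 2 4), (1 4 2)}; {e, (1 3 4), (1 4 3)}; {e, (2 3 4), (2 4 3)}.
So G has 4 subgroups of order 3.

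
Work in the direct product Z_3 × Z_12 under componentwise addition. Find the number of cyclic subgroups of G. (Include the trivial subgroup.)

15

Group the elements of G by the cyclic subgroup they generate; each cyclic subgroup of order d accounts for φ(d) elements.
Cyclic subgroups by order — order 1: 1; order 2: 1; order 3: 4; order 4: 1; order 6: 4; order 12: 4.
Total: 15.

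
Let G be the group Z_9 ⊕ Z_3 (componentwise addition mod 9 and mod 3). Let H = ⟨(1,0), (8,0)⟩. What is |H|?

9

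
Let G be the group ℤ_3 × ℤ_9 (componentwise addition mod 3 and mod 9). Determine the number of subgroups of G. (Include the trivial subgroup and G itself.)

10

|G| = 27, so by Lagrange every subgroup order divides 27. Divisors: 1, 3, 9, 27.
Subgroups by order — order 1: 1; order 3: 4; order 9: 4; order 27: 1.
Total: 1 + 4 + 4 + 1 = 10.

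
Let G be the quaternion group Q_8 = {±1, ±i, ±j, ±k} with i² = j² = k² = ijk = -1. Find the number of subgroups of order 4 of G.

|G| = 8 and 4 | 8, so subgroups of order 4 are possible by Lagrange.
The subgroups of order 4 are: {1, -1, i, -i}; {1, -1, j, -j}; {1, -1, k, -k}.
So G has 3 subgroups of order 4.

3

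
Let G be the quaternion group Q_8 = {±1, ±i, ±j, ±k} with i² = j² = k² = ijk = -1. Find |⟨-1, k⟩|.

|⟨-1⟩| = 2 and |⟨k⟩| = 4, so |H| is a multiple of lcm(2, 4) = 4 and divides |G| = 8.
Closing under the operation: H = {1, -1, k, -k}, so |H| = 4.

4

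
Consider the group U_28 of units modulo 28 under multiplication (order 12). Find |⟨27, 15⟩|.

4

|⟨27⟩| = 2 and |⟨15⟩| = 2, so |H| is a multiple of lcm(2, 2) = 2 and divides |G| = 12.
Closing under the operation: H = {1, 13, 15, 27}, so |H| = 4.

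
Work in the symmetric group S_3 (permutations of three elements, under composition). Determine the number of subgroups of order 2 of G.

3

|G| = 6 and 2 | 6, so subgroups of order 2 are possible by Lagrange.
The subgroups of order 2 are: {e, (1 2)}; {e, (1 3)}; {e, (2 3)}.
So G has 3 subgroups of order 2.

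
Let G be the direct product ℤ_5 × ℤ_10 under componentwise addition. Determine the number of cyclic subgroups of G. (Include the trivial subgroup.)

14

Each element a generates a cyclic subgroup ⟨a⟩; distinct elements may generate the same one (a cyclic group of order d has φ(d) generators).
Cyclic subgroups by order — order 1: 1; order 2: 1; order 5: 6; order 10: 6.
Total: 14.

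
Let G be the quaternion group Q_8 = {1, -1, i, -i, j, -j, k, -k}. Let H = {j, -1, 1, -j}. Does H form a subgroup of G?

Yes

|H| = 4 divides |G| = 8, consistent with Lagrange.
H contains the identity, every element's inverse is in H, and H is closed under ·: it is a subgroup.
In fact H = ⟨j⟩.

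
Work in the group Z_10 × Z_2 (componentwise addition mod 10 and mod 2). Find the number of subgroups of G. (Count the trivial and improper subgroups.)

|G| = 20, so by Lagrange every subgroup order divides 20. Divisors: 1, 2, 4, 5, 10, 20.
Subgroups by order — order 1: 1; order 2: 3; order 4: 1; order 5: 1; order 10: 3; order 20: 1.
Total: 1 + 3 + 1 + 1 + 3 + 1 = 10.

10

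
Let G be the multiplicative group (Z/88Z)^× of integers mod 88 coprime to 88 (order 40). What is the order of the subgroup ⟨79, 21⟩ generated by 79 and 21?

|⟨79⟩| = 10 and |⟨21⟩| = 2, so |H| is a multiple of lcm(10, 2) = 10 and divides |G| = 40.
Closing under the operation: H = {1, 3, 7, 9, 13, 21, 25, 27, 29, 39, 49, 59, 61, 63, 67, 75, 79, 81, 85, 87}, so |H| = 20.

20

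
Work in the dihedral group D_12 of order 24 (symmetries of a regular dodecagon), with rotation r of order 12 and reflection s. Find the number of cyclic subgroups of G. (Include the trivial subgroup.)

18

A cyclic subgroup of order d is generated by each of its φ(d) elements of order d, so the cyclic subgroups of order d number (#elements of order d)/φ(d).
Cyclic subgroups by order — order 1: 1; order 2: 13; order 3: 1; order 4: 1; order 6: 1; order 12: 1.
Total: 18.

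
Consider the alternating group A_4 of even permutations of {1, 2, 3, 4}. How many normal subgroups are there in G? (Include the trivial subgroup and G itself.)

G has 10 subgroups. Checking conjugation-invariance by order — order 1: 1/1 normal; order 2: 0/3 normal; order 3: 0/4 normal; order 4: 1/1 normal; order 12: 1/1 normal.
Total normal subgroups: 3.

3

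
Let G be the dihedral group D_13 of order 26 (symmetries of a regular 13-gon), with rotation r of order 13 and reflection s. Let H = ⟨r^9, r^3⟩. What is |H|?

|⟨r^9⟩| = 13 and |⟨r^3⟩| = 13, so |H| is a multiple of lcm(13, 13) = 13 and divides |G| = 26.
Closing under the operation: H = {e, r, r^2, r^3, r^4, r^5, r^6, r^7, r^8, r^9, r^10, r^11, r^12}, so |H| = 13.

13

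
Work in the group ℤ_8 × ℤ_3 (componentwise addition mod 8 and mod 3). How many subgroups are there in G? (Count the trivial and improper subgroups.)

8

|G| = 24, so by Lagrange every subgroup order divides 24. Divisors: 1, 2, 3, 4, 6, 8, 12, 24.
Subgroups by order — order 1: 1; order 2: 1; order 3: 1; order 4: 1; order 6: 1; order 8: 1; order 12: 1; order 24: 1.
Total: 1 + 1 + 1 + 1 + 1 + 1 + 1 + 1 = 8.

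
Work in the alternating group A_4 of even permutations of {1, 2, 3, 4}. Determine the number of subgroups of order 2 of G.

3

|G| = 12 and 2 | 12, so subgroups of order 2 are possible by Lagrange.
The subgroups of order 2 are: {e, (1 2)(3 4)}; {e, (1 3)(2 4)}; {e, (1 4)(2 3)}.
So G has 3 subgroups of order 2.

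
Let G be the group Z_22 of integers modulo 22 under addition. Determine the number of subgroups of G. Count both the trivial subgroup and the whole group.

Subgroups of the cyclic group Z_22 correspond bijectively to divisors of 22.
Divisors of 22: 1, 2, 11, 22.
So Z_22 has 4 subgroups.

4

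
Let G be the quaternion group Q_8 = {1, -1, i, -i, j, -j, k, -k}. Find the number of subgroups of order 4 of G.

|G| = 8 and 4 | 8, so subgroups of order 4 are possible by Lagrange.
The subgroups of order 4 are: {1, -1, i, -i}; {1, -1, j, -j}; {1, -1, k, -k}.
So G has 3 subgroups of order 4.

3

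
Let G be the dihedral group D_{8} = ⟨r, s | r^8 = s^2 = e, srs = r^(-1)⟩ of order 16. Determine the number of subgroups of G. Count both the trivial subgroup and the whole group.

19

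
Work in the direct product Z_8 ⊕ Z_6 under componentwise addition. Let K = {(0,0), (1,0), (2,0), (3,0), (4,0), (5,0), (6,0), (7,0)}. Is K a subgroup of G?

Yes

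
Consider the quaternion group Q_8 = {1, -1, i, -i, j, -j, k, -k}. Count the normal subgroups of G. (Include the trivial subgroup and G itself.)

6

G has 6 subgroups. Checking conjugation-invariance by order — order 1: 1/1 normal; order 2: 1/1 normal; order 4: 3/3 normal; order 8: 1/1 normal.
Total normal subgroups: 6.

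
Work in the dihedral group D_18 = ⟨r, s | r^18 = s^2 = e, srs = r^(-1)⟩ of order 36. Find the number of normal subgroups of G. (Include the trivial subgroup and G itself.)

G has 45 subgroups. Checking conjugation-invariance by order — order 1: 1/1 normal; order 2: 1/19 normal; order 3: 1/1 normal; order 4: 0/9 normal; order 6: 1/7 normal; order 9: 1/1 normal; order 12: 0/3 normal; order 18: 3/3 normal; order 36: 1/1 normal.
Total normal subgroups: 9.

9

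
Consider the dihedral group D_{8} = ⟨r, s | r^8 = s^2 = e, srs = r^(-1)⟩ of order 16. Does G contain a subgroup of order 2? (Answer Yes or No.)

2 | 16. A subgroup of order 2 is {e, r^2s}.

Yes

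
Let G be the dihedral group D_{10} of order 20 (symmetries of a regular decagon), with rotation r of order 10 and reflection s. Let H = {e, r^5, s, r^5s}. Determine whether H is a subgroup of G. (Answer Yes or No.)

Yes

|H| = 4 divides |G| = 20, consistent with Lagrange.
H contains the identity, every element's inverse is in H, and H is closed under ·: it is a subgroup.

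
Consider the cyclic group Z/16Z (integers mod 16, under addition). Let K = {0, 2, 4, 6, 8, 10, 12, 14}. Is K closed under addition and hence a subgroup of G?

Yes

|K| = 8 divides |G| = 16, consistent with Lagrange.
K contains the identity, every element's inverse is in K, and K is closed under +: it is a subgroup.
In fact K = ⟨2⟩.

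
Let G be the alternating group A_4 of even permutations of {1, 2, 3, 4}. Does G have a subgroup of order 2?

2 | 12. A subgroup of order 2 is {e, (1 2)(3 4)}.

Yes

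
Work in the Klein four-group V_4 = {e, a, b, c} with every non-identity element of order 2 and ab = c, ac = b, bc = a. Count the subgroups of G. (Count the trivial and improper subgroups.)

|G| = 4, so by Lagrange every subgroup order divides 4. Divisors: 1, 2, 4.
Subgroups by order — order 1: 1; order 2: 3; order 4: 1.
Total: 1 + 3 + 1 = 5.

5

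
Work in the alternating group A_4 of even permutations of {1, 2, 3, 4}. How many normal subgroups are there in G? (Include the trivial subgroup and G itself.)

G has 10 subgroups. Checking conjugation-invariance by order — order 1: 1/1 normal; order 2: 0/3 normal; order 3: 0/4 normal; order 4: 1/1 normal; order 12: 1/1 normal.
Total normal subgroups: 3.

3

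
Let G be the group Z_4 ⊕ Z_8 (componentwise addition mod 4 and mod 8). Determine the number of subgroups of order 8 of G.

|G| = 32 and 8 | 32, so subgroups of order 8 are possible by Lagrange.
The subgroups of order 8 are: {(0,0), (0,1), (0,2), (0,3), (0,4), (0,5), (0,6), (0,7)}; {(0,0), (0,2), (0,4), (0,6), (2,0), (2,2), (2,4), (2,6)}; {(0,0), (0,2), (0,4), (0,6), (2,1), (2,3), (2,5), (2,7)}; {(0,0), (0,4), (1,0), (1,4), (2,0), (2,4), (3,0), (3,4)}; … (7 in all).
So G has 7 subgroups of order 8.

7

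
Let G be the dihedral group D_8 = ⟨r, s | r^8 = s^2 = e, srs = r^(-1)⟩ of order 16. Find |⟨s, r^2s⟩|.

8

|⟨s⟩| = 2 and |⟨r^2s⟩| = 2, so |H| is a multiple of lcm(2, 2) = 2 and divides |G| = 16.
Closing under the operation: H = {e, r^2, r^4, r^6, s, r^2s, r^4s, r^6s}, so |H| = 8.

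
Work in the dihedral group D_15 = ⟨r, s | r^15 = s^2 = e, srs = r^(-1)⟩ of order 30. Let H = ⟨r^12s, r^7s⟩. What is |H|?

6

|⟨r^12s⟩| = 2 and |⟨r^7s⟩| = 2, so |H| is a multiple of lcm(2, 2) = 2 and divides |G| = 30.
Closing under the operation: H = {e, r^5, r^10, r^2s, r^7s, r^12s}, so |H| = 6.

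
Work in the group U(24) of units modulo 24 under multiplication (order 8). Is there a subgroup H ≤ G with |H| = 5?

5 does not divide |G| = 8, so by Lagrange no subgroup of order 5 exists.

No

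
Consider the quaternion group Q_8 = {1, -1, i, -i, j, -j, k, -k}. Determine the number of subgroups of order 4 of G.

3

|G| = 8 and 4 | 8, so subgroups of order 4 are possible by Lagrange.
The subgroups of order 4 are: {1, -1, i, -i}; {1, -1, j, -j}; {1, -1, k, -k}.
So G has 3 subgroups of order 4.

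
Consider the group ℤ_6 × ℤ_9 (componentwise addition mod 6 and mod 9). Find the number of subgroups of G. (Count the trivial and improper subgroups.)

20

|G| = 54, so by Lagrange every subgroup order divides 54. Divisors: 1, 2, 3, 6, 9, 18, 27, 54.
Subgroups by order — order 1: 1; order 2: 1; order 3: 4; order 6: 4; order 9: 4; order 18: 4; order 27: 1; order 54: 1.
Total: 1 + 1 + 4 + 4 + 4 + 4 + 1 + 1 = 20.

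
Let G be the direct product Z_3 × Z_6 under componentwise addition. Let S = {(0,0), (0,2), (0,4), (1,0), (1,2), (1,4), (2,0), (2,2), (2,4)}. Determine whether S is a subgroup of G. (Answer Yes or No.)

|S| = 9 divides |G| = 18, consistent with Lagrange.
S contains the identity, every element's inverse is in S, and S is closed under +: it is a subgroup.

Yes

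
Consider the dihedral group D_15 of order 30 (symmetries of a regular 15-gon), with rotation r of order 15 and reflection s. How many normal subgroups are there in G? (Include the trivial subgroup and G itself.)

G has 28 subgroups. Checking conjugation-invariance by order — order 1: 1/1 normal; order 2: 0/15 normal; order 3: 1/1 normal; order 5: 1/1 normal; order 6: 0/5 normal; order 10: 0/3 normal; order 15: 1/1 normal; order 30: 1/1 normal.
Total normal subgroups: 5.

5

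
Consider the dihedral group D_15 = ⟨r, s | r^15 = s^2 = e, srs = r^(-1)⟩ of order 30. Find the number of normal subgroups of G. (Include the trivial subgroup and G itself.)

G has 28 subgroups. Checking conjugation-invariance by order — order 1: 1/1 normal; order 2: 0/15 normal; order 3: 1/1 normal; order 5: 1/1 normal; order 6: 0/5 normal; order 10: 0/3 normal; order 15: 1/1 normal; order 30: 1/1 normal.
Total normal subgroups: 5.

5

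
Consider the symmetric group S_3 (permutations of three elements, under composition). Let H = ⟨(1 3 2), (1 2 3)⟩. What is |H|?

|⟨(1 3 2)⟩| = 3 and |⟨(1 2 3)⟩| = 3, so |H| is a multiple of lcm(3, 3) = 3 and divides |G| = 6.
Closing under the operation: H = {e, (1 2 3), (1 3 2)}, so |H| = 3.

3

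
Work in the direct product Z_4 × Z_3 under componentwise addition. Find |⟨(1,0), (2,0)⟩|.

4

|⟨(1,0)⟩| = 4 and |⟨(2,0)⟩| = 2, so |H| is a multiple of lcm(4, 2) = 4 and divides |G| = 12.
Closing under the operation: H = {(0,0), (1,0), (2,0), (3,0)}, so |H| = 4.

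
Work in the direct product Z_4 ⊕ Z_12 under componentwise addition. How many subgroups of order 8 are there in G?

|G| = 48 and 8 | 48, so subgroups of order 8 are possible by Lagrange.
The subgroups of order 8 are: {(0,0), (0,3), (0,6), (0,9), (2,0), (2,3), (2,6), (2,9)}; {(0,0), (0,6), (1,0), (1,6), (2,0), (2,6), (3,0), (3,6)}; {(0,0), (0,6), (1,3), (1,9), (2,0), (2,6), (3,3), (3,9)}.
So G has 3 subgroups of order 8.

3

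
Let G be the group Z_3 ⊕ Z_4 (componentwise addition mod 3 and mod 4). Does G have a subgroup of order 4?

4 | 12. A subgroup of order 4 is {(0,0), (0,1), (0,2), (0,3)}.

Yes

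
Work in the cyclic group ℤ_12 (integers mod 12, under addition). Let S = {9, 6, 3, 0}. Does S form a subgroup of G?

Yes

|S| = 4 divides |G| = 12, consistent with Lagrange.
S contains the identity, every element's inverse is in S, and S is closed under +: it is a subgroup.
In fact S = ⟨9⟩.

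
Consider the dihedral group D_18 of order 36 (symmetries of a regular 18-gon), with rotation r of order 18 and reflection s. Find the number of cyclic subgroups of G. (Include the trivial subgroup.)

24

Group the elements of G by the cyclic subgroup they generate; each cyclic subgroup of order d accounts for φ(d) elements.
Cyclic subgroups by order — order 1: 1; order 2: 19; order 3: 1; order 6: 1; order 9: 1; order 18: 1.
Total: 24.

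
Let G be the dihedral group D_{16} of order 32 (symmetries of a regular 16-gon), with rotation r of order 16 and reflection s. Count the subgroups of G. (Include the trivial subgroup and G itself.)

|G| = 32, so by Lagrange every subgroup order divides 32. Divisors: 1, 2, 4, 8, 16, 32.
Subgroups by order — order 1: 1; order 2: 17; order 4: 9; order 8: 5; order 16: 3; order 32: 1.
Total: 1 + 17 + 9 + 5 + 3 + 1 = 36.

36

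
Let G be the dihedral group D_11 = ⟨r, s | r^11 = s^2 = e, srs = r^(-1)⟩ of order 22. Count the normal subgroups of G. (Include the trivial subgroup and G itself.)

3

G has 14 subgroups. Checking conjugation-invariance by order — order 1: 1/1 normal; order 2: 0/11 normal; order 11: 1/1 normal; order 22: 1/1 normal.
Total normal subgroups: 3.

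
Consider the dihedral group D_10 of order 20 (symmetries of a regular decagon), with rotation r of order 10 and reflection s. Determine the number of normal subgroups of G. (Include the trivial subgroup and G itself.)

G has 22 subgroups. Checking conjugation-invariance by order — order 1: 1/1 normal; order 2: 1/11 normal; order 4: 0/5 normal; order 5: 1/1 normal; order 10: 3/3 normal; order 20: 1/1 normal.
Total normal subgroups: 7.

7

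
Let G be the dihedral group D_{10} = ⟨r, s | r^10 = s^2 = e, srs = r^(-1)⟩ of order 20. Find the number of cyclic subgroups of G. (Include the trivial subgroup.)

14

A cyclic subgroup of order d is generated by each of its φ(d) elements of order d, so the cyclic subgroups of order d number (#elements of order d)/φ(d).
Cyclic subgroups by order — order 1: 1; order 2: 11; order 5: 1; order 10: 1.
Total: 14.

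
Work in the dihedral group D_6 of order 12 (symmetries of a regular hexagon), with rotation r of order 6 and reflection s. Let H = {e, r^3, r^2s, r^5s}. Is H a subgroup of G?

Yes

|H| = 4 divides |G| = 12, consistent with Lagrange.
H contains the identity, every element's inverse is in H, and H is closed under ·: it is a subgroup.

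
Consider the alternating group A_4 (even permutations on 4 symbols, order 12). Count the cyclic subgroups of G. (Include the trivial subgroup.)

Group the elements of G by the cyclic subgroup they generate; each cyclic subgroup of order d accounts for φ(d) elements.
Cyclic subgroups by order — order 1: 1; order 2: 3; order 3: 4.
Total: 8.

8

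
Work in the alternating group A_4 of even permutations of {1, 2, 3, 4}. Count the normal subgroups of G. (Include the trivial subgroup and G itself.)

3

G has 10 subgroups. Checking conjugation-invariance by order — order 1: 1/1 normal; order 2: 0/3 normal; order 3: 0/4 normal; order 4: 1/1 normal; order 12: 1/1 normal.
Total normal subgroups: 3.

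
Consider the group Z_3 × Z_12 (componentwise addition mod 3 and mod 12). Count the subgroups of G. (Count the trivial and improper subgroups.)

18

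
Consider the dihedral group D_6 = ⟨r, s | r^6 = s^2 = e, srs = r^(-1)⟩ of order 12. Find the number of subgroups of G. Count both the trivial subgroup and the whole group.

16

|G| = 12, so by Lagrange every subgroup order divides 12. Divisors: 1, 2, 3, 4, 6, 12.
Subgroups by order — order 1: 1; order 2: 7; order 3: 1; order 4: 3; order 6: 3; order 12: 1.
Total: 1 + 7 + 1 + 3 + 3 + 1 = 16.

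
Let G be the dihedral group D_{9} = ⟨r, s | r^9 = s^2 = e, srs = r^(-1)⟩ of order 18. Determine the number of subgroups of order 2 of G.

9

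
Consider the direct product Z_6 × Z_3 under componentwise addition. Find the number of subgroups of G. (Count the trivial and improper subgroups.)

|G| = 18, so by Lagrange every subgroup order divides 18. Divisors: 1, 2, 3, 6, 9, 18.
Subgroups by order — order 1: 1; order 2: 1; order 3: 4; order 6: 4; order 9: 1; order 18: 1.
Total: 1 + 1 + 4 + 4 + 1 + 1 = 12.

12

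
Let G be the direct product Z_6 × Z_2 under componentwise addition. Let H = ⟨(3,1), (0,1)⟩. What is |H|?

|⟨(3,1)⟩| = 2 and |⟨(0,1)⟩| = 2, so |H| is a multiple of lcm(2, 2) = 2 and divides |G| = 12.
Closing under the operation: H = {(0,0), (0,1), (3,0), (3,1)}, so |H| = 4.

4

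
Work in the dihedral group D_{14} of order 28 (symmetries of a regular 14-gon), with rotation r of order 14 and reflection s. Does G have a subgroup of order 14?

14 | 28. A subgroup of order 14 is {e, r, r^2, r^3, r^4, r^5, r^6, r^7, r^8, r^9, r^10, r^11, r^12, r^13}.

Yes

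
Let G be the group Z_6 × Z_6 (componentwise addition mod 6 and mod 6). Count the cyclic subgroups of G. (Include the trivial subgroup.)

20

Group the elements of G by the cyclic subgroup they generate; each cyclic subgroup of order d accounts for φ(d) elements.
Cyclic subgroups by order — order 1: 1; order 2: 3; order 3: 4; order 6: 12.
Total: 20.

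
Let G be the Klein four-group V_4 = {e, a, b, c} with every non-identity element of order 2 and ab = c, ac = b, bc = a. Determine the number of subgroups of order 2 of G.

3

|G| = 4 and 2 | 4, so subgroups of order 2 are possible by Lagrange.
The subgroups of order 2 are: {e, a}; {e, b}; {e, c}.
So G has 3 subgroups of order 2.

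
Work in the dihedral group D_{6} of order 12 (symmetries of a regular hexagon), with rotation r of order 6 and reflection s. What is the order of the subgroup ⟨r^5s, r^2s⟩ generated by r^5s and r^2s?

4

|⟨r^5s⟩| = 2 and |⟨r^2s⟩| = 2, so |H| is a multiple of lcm(2, 2) = 2 and divides |G| = 12.
Closing under the operation: H = {e, r^3, r^2s, r^5s}, so |H| = 4.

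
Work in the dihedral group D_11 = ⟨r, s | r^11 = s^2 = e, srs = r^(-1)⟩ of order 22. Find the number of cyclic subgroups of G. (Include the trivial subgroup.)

Each element a generates a cyclic subgroup ⟨a⟩; distinct elements may generate the same one (a cyclic group of order d has φ(d) generators).
Cyclic subgroups by order — order 1: 1; order 2: 11; order 11: 1.
Total: 13.

13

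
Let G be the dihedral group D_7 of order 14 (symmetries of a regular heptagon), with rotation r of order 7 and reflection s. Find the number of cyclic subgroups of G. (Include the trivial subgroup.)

Each element a generates a cyclic subgroup ⟨a⟩; distinct elements may generate the same one (a cyclic group of order d has φ(d) generators).
Cyclic subgroups by order — order 1: 1; order 2: 7; order 7: 1.
Total: 9.

9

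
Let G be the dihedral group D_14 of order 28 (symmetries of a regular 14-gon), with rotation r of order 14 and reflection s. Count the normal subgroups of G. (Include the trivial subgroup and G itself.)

G has 28 subgroups. Checking conjugation-invariance by order — order 1: 1/1 normal; order 2: 1/15 normal; order 4: 0/7 normal; order 7: 1/1 normal; order 14: 3/3 normal; order 28: 1/1 normal.
Total normal subgroups: 7.

7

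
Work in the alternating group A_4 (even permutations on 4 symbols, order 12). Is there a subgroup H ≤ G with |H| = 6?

No

6 | 12, so Lagrange does not rule it out; but checking all subgroups of G, none has order 6.
(A_4 is the standard example that the converse of Lagrange fails.)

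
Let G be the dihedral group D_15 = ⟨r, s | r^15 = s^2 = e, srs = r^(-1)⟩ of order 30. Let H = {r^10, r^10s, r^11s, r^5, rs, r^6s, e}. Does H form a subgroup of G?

|H| = 7 does not divide |G| = 30, so by Lagrange H is not a subgroup.

No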